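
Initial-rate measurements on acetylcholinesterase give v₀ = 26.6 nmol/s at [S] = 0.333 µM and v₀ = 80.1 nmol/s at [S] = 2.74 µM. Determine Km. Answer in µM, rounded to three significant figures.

1.06 µM

From v = Vmax[S]/(Km+[S]), each point gives Vmax = v(Km+[S])/[S].
Equating: 26.6(Km+0.333)/0.333 = 80.1(Km+2.74)/2.74.
79.88·Km + 26.6 = 29.23·Km + 80.1, so (79.88 − 29.23)·Km = 80.1 − 26.6.
Km = 53.50/50.65 = 1.06 µM; then Vmax = 26.6(1.06+0.333)/0.333 = 111 nmol/s.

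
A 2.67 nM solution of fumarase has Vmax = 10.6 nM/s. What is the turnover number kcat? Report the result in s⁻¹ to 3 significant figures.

3.97 s⁻¹

kcat = Vmax/[E]total = 10.6 nM/s / 2.67 nM = 3.97 s⁻¹.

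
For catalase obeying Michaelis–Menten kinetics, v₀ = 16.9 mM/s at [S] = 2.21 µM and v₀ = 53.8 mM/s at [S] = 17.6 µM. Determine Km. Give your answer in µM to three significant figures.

In reciprocal form, 1/v = (Km/Vmax)·(1/[S]) + 1/Vmax. The two points give (1/[S], 1/v) = (0.4525, 0.05917) and (0.05682, 0.01859).
Slope = (0.05917 − 0.01859)/(0.4525 − 0.05682) = 0.1026; intercept = 0.05917 − 0.1026×0.4525 = 0.01276.
Vmax = 1/intercept = 78.4 mM/s; Km = slope × Vmax = 0.1026 × 78.4 = 8.04 µM.

8.04 µM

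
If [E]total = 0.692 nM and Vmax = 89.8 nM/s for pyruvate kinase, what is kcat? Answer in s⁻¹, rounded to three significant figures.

130 s⁻¹

kcat = Vmax/[E]total = 89.8 nM/s / 0.692 nM = 130 s⁻¹.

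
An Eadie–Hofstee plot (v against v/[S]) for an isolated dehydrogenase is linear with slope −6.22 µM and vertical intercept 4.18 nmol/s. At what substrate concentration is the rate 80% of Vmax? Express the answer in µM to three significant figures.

The Eadie–Hofstee slope gives Km = 6.22 µM (slope = −Km).
v/Vmax = [S]/(Km+[S]) = 0.8 ⇒ [S] = Km·0.8/(1−0.8) = 6.22 × 4.000 = 24.9 µM.

24.9 µM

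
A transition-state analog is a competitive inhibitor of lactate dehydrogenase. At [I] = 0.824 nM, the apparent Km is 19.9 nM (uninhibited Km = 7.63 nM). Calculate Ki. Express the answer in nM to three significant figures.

Competitive: Km,app = α·Km with α = 1 + [I]/Ki.
α = Km,app/Km = 19.9/7.63 = 2.608.
Since α = 1 + [I]/Ki, [I]/Ki = 2.608 − 1 = 1.608 and Ki = 0.824/1.608 = 0.512 nM.

0.512 nM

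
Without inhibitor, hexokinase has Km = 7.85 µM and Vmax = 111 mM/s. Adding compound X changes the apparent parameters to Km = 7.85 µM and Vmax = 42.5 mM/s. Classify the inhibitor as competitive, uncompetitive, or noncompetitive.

Vmax decreases (111 → 42.5 mM/s) while Km is unchanged — pure noncompetitive inhibition.

noncompetitive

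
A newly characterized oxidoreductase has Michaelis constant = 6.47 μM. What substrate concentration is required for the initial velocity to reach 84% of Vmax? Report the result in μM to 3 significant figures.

34.0 μM

v/Vmax = [S]/(Km+[S]) = 0.84, so [S] = Km·0.84/(1 − 0.84) = 6.47 × 5.250.
[S] = 34.0 μM.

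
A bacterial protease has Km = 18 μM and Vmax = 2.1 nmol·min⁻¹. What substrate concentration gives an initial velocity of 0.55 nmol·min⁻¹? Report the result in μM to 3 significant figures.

The required fractional saturation is v/Vmax = 0.55/2.1 = 0.2619.
Then [S]/(Km+[S]) = 0.2619 ⇒ [S] = 18 × 0.2619/(1 − 0.2619) = 6.39 μM.

6.39 μM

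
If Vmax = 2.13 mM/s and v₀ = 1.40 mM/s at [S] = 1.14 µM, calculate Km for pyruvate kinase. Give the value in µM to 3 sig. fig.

0.594 µM

v/Vmax = 1.40/2.13 = 0.6573 = [S]/(Km+[S]).
So Km + [S] = [S]/0.6573 = 1.734 µM, giving Km = 1.734 − 1.14 = 0.594 µM.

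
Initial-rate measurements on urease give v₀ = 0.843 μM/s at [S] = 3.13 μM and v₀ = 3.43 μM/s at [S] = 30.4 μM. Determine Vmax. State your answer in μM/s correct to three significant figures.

5.30 μM/s

From v = Vmax[S]/(Km+[S]), each point gives Vmax = v(Km+[S])/[S].
Equating: 0.843(Km+3.13)/3.13 = 3.43(Km+30.4)/30.4.
0.2693·Km + 0.843 = 0.1128·Km + 3.43, so (0.2693 − 0.1128)·Km = 3.43 − 0.843.
Km = 2.587/0.1565 = 16.5 μM; then Vmax = 0.843(16.5+3.13)/3.13 = 5.30 μM/s.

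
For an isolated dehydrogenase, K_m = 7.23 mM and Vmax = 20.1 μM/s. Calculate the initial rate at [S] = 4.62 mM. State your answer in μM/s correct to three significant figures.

v = Vmax·[S]/(Km + [S]) = 20.1 × 4.62 / (7.23 + 4.62)
  = 92.86 / 11.85 = 7.84 μM/s.

7.84 μM/s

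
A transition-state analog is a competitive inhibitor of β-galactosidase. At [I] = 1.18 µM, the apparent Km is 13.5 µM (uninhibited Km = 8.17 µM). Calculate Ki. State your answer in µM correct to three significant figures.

Competitive: Km,app = α·Km with α = 1 + [I]/Ki.
α = Km,app/Km = 13.5/8.17 = 1.652.
Since α = 1 + [I]/Ki, [I]/Ki = 1.652 − 1 = 0.6524 and Ki = 1.18/0.6524 = 1.81 µM.

1.81 µM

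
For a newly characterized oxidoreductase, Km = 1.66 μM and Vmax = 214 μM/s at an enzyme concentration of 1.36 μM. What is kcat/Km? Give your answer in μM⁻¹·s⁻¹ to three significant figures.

kcat = Vmax/[E]total = 214/1.36 = 157 s⁻¹.
kcat/Km = 157/1.66 = 94.8 μM⁻¹·s⁻¹.

94.8 μM⁻¹·s⁻¹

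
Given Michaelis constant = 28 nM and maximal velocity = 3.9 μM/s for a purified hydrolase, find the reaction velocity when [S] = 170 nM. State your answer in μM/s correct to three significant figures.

3.35 μM/s

v = Vmax·[S]/(Km + [S]) = 3.9 × 170 / (28 + 170)
  = 663.0 / 198.0 = 3.35 μM/s.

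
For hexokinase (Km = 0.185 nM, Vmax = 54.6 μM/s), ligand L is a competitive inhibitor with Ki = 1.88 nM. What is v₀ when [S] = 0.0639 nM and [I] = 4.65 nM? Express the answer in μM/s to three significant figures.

With α = 1 + [I]/Ki = 1 + 4.65/1.88 = 3.473, the competitive rate law is v = Vmax[S] / (αKm + [S]).
v = 54.6×0.0639 / (3.473×0.185 + 0.0639) = 3.489/0.7065 = 4.94 μM/s.

4.94 μM/s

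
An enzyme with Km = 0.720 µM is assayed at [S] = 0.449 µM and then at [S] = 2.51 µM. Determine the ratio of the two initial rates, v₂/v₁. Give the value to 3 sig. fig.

2.02

The fractional saturations are [S]/(Km+[S]) = 0.449/1.169 = 0.3841 and 2.51/3.230 = 0.7771.
v₂/v₁ is just their ratio: 0.7771/0.3841 = 2.02.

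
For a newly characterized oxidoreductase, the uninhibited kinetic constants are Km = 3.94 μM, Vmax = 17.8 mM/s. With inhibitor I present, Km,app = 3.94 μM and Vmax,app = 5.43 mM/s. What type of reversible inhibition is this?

Vmax decreases (17.8 → 5.43 mM/s) while Km is unchanged — pure noncompetitive inhibition.

noncompetitive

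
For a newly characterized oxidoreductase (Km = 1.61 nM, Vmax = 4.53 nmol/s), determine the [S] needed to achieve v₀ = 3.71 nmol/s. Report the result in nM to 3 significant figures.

7.28 nM

Rearranging v = Vmax[S]/(Km+[S]) gives [S] = Km·v/(Vmax − v).
[S] = 1.61 × 3.71 / (4.53 − 3.71) = 5.973/0.8200 = 7.28 nM.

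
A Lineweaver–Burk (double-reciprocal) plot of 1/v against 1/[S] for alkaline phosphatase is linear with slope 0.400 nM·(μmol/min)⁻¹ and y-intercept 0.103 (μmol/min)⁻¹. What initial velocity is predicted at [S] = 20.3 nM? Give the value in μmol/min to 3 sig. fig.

The y-intercept is 1/Vmax, so Vmax = 1/0.103 = 9.71 μmol/min.
The slope is Km/Vmax, so Km = 0.400 × 9.71 = 3.88 nM.
Then v = 9.71 × 20.3/(3.88 + 20.3) = 8.15 μmol/min.

8.15 μmol/min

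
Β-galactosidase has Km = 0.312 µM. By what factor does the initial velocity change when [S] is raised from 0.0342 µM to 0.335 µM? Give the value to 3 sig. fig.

5.24

The fractional saturations are [S]/(Km+[S]) = 0.0342/0.3462 = 0.09879 and 0.335/0.6470 = 0.5178.
v₂/v₁ is just their ratio: 0.5178/0.09879 = 5.24.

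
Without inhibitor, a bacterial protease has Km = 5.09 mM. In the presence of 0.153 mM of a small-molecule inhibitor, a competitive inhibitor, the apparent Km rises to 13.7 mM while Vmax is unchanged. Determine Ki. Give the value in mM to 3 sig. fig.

Competitive: Km,app = α·Km with α = 1 + [I]/Ki.
α = Km,app/Km = 13.7/5.09 = 2.692.
Ki = [I]/(α − 1) = 0.153/1.692 = 0.0904 mM.

0.0904 mM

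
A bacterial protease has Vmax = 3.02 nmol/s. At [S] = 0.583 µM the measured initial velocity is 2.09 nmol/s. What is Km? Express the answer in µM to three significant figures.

From v = Vmax[S]/(Km+[S]), Km = [S](Vmax − v)/v.
Km = 0.583 × (3.02 − 2.09) / 2.09 = 0.5422/2.09 = 0.259 µM.

0.259 µM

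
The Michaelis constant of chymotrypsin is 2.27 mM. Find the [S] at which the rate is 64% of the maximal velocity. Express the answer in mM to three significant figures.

4.04 mM

v/Vmax = [S]/(Km+[S]) = 0.64, so [S] = Km·0.64/(1 − 0.64) = 2.27 × 1.778.
[S] = 4.04 mM.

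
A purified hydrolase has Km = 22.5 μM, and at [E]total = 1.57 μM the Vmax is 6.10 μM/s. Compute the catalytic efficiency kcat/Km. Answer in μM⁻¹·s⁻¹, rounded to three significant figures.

0.173 μM⁻¹·s⁻¹

kcat = Vmax/[E]total = 6.10/1.57 = 3.89 s⁻¹.
kcat/Km = 3.89/22.5 = 0.173 μM⁻¹·s⁻¹.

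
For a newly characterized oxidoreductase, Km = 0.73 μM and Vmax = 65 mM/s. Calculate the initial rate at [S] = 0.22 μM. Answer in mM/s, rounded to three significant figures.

[S]/(Km+[S]) = 0.22/0.9500 = 0.2316, the fractional saturation.
v = 0.2316 × Vmax = 0.2316 × 65 = 15.1 mM/s.

15.1 mM/s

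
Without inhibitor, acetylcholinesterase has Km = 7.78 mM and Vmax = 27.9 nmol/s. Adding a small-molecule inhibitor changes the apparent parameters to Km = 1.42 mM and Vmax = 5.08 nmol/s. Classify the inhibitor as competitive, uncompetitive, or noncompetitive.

Both Km and Vmax decrease by the same factor (~5.49-fold) — characteristic of uncompetitive inhibition.

uncompetitive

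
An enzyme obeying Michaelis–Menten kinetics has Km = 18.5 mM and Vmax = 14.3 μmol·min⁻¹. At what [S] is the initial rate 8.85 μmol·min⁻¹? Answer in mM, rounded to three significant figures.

Rearranging v = Vmax[S]/(Km+[S]) gives [S] = Km·v/(Vmax − v).
[S] = 18.5 × 8.85 / (14.3 − 8.85) = 163.7/5.450 = 30.0 mM.

30.0 mM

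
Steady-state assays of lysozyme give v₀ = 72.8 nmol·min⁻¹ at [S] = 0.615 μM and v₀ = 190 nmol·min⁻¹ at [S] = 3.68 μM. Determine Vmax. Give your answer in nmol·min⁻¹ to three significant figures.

From v = Vmax[S]/(Km+[S]), each point gives Vmax = v(Km+[S])/[S].
Equating: 72.8(Km+0.615)/0.615 = 190(Km+3.68)/3.68.
118.4·Km + 72.8 = 51.63·Km + 190, so (118.4 − 51.63)·Km = 190 − 72.8.
Km = 117.2/66.74 = 1.76 μM; then Vmax = 72.8(1.76+0.615)/0.615 = 281 nmol·min⁻¹.

281 nmol·min⁻¹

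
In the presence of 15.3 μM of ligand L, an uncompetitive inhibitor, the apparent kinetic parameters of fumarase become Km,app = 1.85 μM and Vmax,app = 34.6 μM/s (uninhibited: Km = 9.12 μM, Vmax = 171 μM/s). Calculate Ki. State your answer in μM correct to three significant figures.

Uncompetitive: Vmax,app = Vmax/α (and Km,app = Km/α) with α = 1 + [I]/Ki.
α = Vmax/Vmax,app = 171/34.6 = 4.942.
Ki = [I]/(α − 1) = 15.3/3.942 = 3.88 μM.

3.88 μM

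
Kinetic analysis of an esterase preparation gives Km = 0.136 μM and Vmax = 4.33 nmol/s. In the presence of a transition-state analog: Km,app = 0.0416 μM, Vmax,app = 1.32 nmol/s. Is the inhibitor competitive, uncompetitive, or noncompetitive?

uncompetitive

Both Km and Vmax decrease by the same factor (~3.27-fold) — characteristic of uncompetitive inhibition.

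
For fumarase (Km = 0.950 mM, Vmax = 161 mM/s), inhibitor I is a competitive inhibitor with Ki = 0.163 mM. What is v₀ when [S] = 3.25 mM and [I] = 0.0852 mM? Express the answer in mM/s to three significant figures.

111 mM/s

α = 1 + [I]/Ki = 1 + 0.0852/0.163 = 1.523.
For a competitive inhibitor, Vmax is unchanged and the apparent Km becomes α·Km: Km,app = 1.45 mM, Vmax,app = 161 mM/s.
v = Vmax,app·[S]/(Km,app + [S]) = 161 × 3.25/(1.45 + 3.25) = 111 mM/s.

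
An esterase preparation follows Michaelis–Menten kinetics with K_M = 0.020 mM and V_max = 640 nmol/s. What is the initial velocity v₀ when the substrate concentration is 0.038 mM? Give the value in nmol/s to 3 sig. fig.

419 nmol/s

[S]/(Km+[S]) = 0.038/0.05800 = 0.6552, the fractional saturation.
v = 0.6552 × Vmax = 0.6552 × 640 = 419 nmol/s.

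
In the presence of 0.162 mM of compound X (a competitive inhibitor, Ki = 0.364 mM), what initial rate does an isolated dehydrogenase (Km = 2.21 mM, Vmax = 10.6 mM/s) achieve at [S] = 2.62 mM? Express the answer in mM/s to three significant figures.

α = 1 + [I]/Ki = 1 + 0.162/0.364 = 1.445.
For a competitive inhibitor, Vmax is unchanged and the apparent Km becomes α·Km: Km,app = 3.19 mM, Vmax,app = 10.6 mM/s.
v = Vmax,app·[S]/(Km,app + [S]) = 10.6 × 2.62/(3.19 + 2.62) = 4.78 mM/s.

4.78 mM/s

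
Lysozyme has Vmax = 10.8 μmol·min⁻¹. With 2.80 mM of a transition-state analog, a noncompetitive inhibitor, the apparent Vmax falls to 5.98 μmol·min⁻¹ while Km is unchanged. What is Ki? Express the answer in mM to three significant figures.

3.47 mM

Noncompetitive: Vmax,app = Vmax/α with α = 1 + [I]/Ki.
α = Vmax/Vmax,app = 10.8/5.98 = 1.806.
Ki = [I]/(α − 1) = 2.80/0.8060 = 3.47 mM.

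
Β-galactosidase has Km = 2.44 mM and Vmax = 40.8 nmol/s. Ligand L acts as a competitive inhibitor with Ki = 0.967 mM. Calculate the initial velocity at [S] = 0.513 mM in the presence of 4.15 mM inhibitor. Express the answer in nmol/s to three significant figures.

With α = 1 + [I]/Ki = 1 + 4.15/0.967 = 5.292, the competitive rate law is v = Vmax[S] / (αKm + [S]).
v = 40.8×0.513 / (5.292×2.44 + 0.513) = 20.93/13.42 = 1.56 nmol/s.

1.56 nmol/s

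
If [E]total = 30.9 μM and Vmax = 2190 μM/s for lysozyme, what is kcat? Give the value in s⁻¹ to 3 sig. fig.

kcat = Vmax/[E]total = 2190 μM/s / 30.9 μM = 70.9 s⁻¹.

70.9 s⁻¹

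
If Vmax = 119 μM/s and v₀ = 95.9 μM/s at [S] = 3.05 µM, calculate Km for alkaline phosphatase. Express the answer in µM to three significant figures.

0.735 µM

From v = Vmax[S]/(Km+[S]), Km = [S](Vmax − v)/v.
Km = 3.05 × (119 − 95.9) / 95.9 = 70.45/95.9 = 0.735 µM.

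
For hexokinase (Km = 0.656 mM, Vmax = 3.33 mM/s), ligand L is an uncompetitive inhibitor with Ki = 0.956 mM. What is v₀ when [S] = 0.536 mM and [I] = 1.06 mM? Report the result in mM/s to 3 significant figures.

0.999 mM/s

With α = 1 + [I]/Ki = 1 + 1.06/0.956 = 2.109, the uncompetitive rate law is v = (Vmax/α)·[S] / (Km/α + [S]).
v = (3.33/2.109)×0.536 / (0.656/2.109 + 0.536) = 0.8464/0.8471 = 0.999 mM/s.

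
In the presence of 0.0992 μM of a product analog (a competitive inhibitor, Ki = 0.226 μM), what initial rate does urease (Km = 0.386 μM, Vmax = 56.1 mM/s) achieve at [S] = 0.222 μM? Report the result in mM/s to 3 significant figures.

16.0 mM/s

α = 1 + [I]/Ki = 1 + 0.0992/0.226 = 1.439.
For a competitive inhibitor, Vmax is unchanged and the apparent Km becomes α·Km: Km,app = 0.555 μM, Vmax,app = 56.1 mM/s.
v = Vmax,app·[S]/(Km,app + [S]) = 56.1 × 0.222/(0.555 + 0.222) = 16.0 mM/s.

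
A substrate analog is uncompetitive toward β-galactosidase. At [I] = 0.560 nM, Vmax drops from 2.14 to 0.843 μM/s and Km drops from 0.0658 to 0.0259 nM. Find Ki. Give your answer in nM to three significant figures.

0.364 nM

Uncompetitive: Vmax,app = Vmax/α (and Km,app = Km/α) with α = 1 + [I]/Ki.
α = Vmax/Vmax,app = 2.14/0.843 = 2.539.
Since α = 1 + [I]/Ki, [I]/Ki = 2.539 − 1 = 1.539 and Ki = 0.560/1.539 = 0.364 nM.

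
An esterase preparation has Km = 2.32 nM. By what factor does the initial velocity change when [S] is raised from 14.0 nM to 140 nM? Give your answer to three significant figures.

1.15

Since Vmax cancels, v₂/v₁ = [S]₂(Km+[S]₁) / [S]₁(Km+[S]₂).
= 140×(2.32+14.0) / (14.0×(2.32+140)) = 2285/1992 = 1.15.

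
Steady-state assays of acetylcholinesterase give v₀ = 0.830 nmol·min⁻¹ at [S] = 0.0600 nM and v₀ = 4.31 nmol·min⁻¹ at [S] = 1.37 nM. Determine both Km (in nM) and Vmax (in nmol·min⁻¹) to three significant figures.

Km = 0.326 nM; Vmax = 5.33 nmol·min⁻¹

In reciprocal form, 1/v = (Km/Vmax)·(1/[S]) + 1/Vmax. The two points give (1/[S], 1/v) = (16.67, 1.205) and (0.7299, 0.2320).
Slope = (1.205 − 0.2320)/(16.67 − 0.7299) = 0.06104; intercept = 1.205 − 0.06104×16.67 = 0.1875.
Vmax = 1/intercept = 5.33 nmol·min⁻¹; Km = slope × Vmax = 0.06104 × 5.33 = 0.326 nM.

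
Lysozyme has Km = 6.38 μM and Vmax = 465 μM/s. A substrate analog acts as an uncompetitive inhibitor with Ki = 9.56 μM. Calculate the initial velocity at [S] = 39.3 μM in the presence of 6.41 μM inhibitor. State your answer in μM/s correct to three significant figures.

254 μM/s

α = 1 + [I]/Ki = 1 + 6.41/9.56 = 1.671.
For an uncompetitive inhibitor, both parameters are divided by α, giving Vmax/α and Km/α: Km,app = 3.82 μM, Vmax,app = 278 μM/s.
v = Vmax,app·[S]/(Km,app + [S]) = 278 × 39.3/(3.82 + 39.3) = 254 μM/s.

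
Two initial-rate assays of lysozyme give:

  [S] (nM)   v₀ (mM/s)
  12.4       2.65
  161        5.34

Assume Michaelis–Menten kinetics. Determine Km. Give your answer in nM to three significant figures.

14.9 nM

From v = Vmax[S]/(Km+[S]), each point gives Vmax = v(Km+[S])/[S].
Equating: 2.65(Km+12.4)/12.4 = 5.34(Km+161)/161.
0.2137·Km + 2.65 = 0.03317·Km + 5.34, so (0.2137 − 0.03317)·Km = 5.34 − 2.65.
Km = 2.690/0.1805 = 14.9 nM; then Vmax = 2.65(14.9+12.4)/12.4 = 5.83 mM/s.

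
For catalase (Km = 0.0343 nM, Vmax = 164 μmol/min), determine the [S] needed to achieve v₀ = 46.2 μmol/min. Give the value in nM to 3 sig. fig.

Rearranging v = Vmax[S]/(Km+[S]) gives [S] = Km·v/(Vmax − v).
[S] = 0.0343 × 46.2 / (164 − 46.2) = 1.585/117.8 = 0.0135 nM.

0.0135 nM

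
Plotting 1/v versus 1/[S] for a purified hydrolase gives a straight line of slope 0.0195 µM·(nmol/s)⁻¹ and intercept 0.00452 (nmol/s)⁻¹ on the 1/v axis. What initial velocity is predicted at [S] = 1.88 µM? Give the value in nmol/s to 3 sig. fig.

The y-intercept is 1/Vmax, so Vmax = 1/0.00452 = 221 nmol/s.
The slope is Km/Vmax, so Km = 0.0195 × 221 = 4.31 µM.
Then v = 221 × 1.88/(4.31 + 1.88) = 67.1 nmol/s.

67.1 nmol/s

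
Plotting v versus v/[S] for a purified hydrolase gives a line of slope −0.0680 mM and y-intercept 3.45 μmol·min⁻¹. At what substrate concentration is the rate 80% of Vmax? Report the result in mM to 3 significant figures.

The Eadie–Hofstee slope gives Km = 0.0680 mM (slope = −Km).
v/Vmax = [S]/(Km+[S]) = 0.8 ⇒ [S] = Km·0.8/(1−0.8) = 0.0680 × 4.000 = 0.272 mM.

0.272 mM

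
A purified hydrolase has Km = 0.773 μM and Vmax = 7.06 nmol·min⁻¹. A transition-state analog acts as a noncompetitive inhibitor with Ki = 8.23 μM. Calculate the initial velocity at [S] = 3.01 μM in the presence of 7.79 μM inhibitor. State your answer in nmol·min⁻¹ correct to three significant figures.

α = 1 + [I]/Ki = 1 + 7.79/8.23 = 1.947.
For a noncompetitive inhibitor, Vmax is reduced to Vmax/α while Km is unchanged: Km,app = 0.773 μM, Vmax,app = 3.63 nmol·min⁻¹.
v = Vmax,app·[S]/(Km,app + [S]) = 3.63 × 3.01/(0.773 + 3.01) = 2.89 nmol·min⁻¹.

2.89 nmol·min⁻¹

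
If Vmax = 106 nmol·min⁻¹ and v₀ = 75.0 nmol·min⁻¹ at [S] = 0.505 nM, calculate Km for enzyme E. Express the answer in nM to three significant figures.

0.209 nM

v/Vmax = 75.0/106 = 0.7075 = [S]/(Km+[S]).
So Km + [S] = [S]/0.7075 = 0.7137 nM, giving Km = 0.7137 − 0.505 = 0.209 nM.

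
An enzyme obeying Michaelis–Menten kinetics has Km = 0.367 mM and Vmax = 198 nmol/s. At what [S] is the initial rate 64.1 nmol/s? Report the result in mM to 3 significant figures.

0.176 mM

Rearranging v = Vmax[S]/(Km+[S]) gives [S] = Km·v/(Vmax − v).
[S] = 0.367 × 64.1 / (198 − 64.1) = 23.52/133.9 = 0.176 mM.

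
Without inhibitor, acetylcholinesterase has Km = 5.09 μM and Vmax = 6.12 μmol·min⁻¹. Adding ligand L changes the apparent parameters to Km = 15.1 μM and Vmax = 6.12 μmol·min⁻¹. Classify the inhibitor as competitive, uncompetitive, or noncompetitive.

Km increases (5.09 → 15.1 μM) while Vmax is unchanged — the hallmark of competitive inhibition.

competitive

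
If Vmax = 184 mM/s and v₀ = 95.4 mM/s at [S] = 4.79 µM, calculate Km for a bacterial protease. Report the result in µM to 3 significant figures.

4.45 µM

v/Vmax = 95.4/184 = 0.5185 = [S]/(Km+[S]).
So Km + [S] = [S]/0.5185 = 9.239 µM, giving Km = 9.239 − 4.79 = 4.45 µM.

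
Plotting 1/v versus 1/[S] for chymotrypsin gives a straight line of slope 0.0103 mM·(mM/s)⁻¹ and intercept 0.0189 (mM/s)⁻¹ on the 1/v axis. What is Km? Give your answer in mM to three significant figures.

0.545 mM

y-intercept = 1/Vmax ⇒ Vmax = 52.9 mM/s; slope = Km/Vmax ⇒ Km = slope × Vmax.
Km = 0.0103 × 52.9 = 0.545 mM.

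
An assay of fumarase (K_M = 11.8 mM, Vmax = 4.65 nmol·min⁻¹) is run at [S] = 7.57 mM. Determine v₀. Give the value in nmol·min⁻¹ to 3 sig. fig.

1.82 nmol·min⁻¹

v = Vmax·[S]/(Km + [S]) = 4.65 × 7.57 / (11.8 + 7.57)
  = 35.20 / 19.37 = 1.82 nmol·min⁻¹.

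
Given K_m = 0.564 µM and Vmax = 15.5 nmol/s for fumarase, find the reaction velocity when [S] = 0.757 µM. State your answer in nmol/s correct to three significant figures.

v = Vmax·[S]/(Km + [S]) = 15.5 × 0.757 / (0.564 + 0.757)
  = 11.73 / 1.321 = 8.88 nmol/s.

8.88 nmol/s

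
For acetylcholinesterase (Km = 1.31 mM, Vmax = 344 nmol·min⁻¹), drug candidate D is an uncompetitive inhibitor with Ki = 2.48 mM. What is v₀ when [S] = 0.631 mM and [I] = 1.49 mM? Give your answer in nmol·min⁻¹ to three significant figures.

93.6 nmol·min⁻¹

With α = 1 + [I]/Ki = 1 + 1.49/2.48 = 1.601, the uncompetitive rate law is v = (Vmax/α)·[S] / (Km/α + [S]).
v = (344/1.601)×0.631 / (1.31/1.601 + 0.631) = 135.6/1.449 = 93.6 nmol·min⁻¹.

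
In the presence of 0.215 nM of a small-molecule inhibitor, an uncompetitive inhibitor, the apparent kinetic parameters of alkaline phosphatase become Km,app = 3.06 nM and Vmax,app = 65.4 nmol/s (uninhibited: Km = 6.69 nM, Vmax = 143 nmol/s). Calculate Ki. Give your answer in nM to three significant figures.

0.181 nM

Uncompetitive: Vmax,app = Vmax/α (and Km,app = Km/α) with α = 1 + [I]/Ki.
α = Vmax/Vmax,app = 143/65.4 = 2.187.
Since α = 1 + [I]/Ki, [I]/Ki = 2.187 − 1 = 1.187 and Ki = 0.215/1.187 = 0.181 nM.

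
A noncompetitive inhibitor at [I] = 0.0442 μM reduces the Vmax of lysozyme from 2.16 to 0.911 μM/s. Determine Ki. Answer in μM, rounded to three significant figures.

0.0322 μM

Noncompetitive: Vmax,app = Vmax/α with α = 1 + [I]/Ki.
α = Vmax/Vmax,app = 2.16/0.911 = 2.371.
Ki = [I]/(α − 1) = 0.0442/1.371 = 0.0322 μM.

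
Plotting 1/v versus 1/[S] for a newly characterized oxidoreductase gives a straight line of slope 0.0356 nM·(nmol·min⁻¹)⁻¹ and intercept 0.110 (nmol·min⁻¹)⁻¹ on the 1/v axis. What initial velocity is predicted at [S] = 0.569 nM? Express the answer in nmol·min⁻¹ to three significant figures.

The y-intercept is 1/Vmax, so Vmax = 1/0.110 = 9.09 nmol·min⁻¹.
The slope is Km/Vmax, so Km = 0.0356 × 9.09 = 0.324 nM.
Then v = 9.09 × 0.569/(0.324 + 0.569) = 5.79 nmol·min⁻¹.

5.79 nmol·min⁻¹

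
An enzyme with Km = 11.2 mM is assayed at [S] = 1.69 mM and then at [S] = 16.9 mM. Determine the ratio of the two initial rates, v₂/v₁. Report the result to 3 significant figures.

The fractional saturations are [S]/(Km+[S]) = 1.69/12.89 = 0.1311 and 16.9/28.10 = 0.6014.
v₂/v₁ is just their ratio: 0.6014/0.1311 = 4.59.

4.59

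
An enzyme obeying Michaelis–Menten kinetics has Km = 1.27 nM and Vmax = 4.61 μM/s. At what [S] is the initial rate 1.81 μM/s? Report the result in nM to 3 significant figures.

0.821 nM

Rearranging v = Vmax[S]/(Km+[S]) gives [S] = Km·v/(Vmax − v).
[S] = 1.27 × 1.81 / (4.61 − 1.81) = 2.299/2.800 = 0.821 nM.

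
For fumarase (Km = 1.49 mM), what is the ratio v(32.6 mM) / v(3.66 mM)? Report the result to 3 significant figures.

1.35

The fractional saturations are [S]/(Km+[S]) = 3.66/5.150 = 0.7107 and 32.6/34.09 = 0.9563.
v₂/v₁ is just their ratio: 0.9563/0.7107 = 1.35.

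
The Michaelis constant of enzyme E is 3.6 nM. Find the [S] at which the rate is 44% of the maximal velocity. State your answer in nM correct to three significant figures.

v/Vmax = [S]/(Km+[S]) = 0.44, so [S] = Km·0.44/(1 − 0.44) = 3.6 × 0.7857.
[S] = 2.83 nM.

2.83 nM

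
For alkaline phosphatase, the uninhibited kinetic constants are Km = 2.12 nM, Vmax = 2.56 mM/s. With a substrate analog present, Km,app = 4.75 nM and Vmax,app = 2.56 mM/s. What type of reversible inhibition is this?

competitive

Km increases (2.12 → 4.75 nM) while Vmax is unchanged — the hallmark of competitive inhibition.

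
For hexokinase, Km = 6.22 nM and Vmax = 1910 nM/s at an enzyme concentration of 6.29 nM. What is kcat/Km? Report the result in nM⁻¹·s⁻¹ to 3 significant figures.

kcat = Vmax/[E]total = 1910/6.29 = 304 s⁻¹.
kcat/Km = 304/6.22 = 48.8 nM⁻¹·s⁻¹.

48.8 nM⁻¹·s⁻¹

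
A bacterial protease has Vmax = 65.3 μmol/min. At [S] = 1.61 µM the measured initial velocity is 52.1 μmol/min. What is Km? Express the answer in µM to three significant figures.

0.408 µM

From v = Vmax[S]/(Km+[S]), Km = [S](Vmax − v)/v.
Km = 1.61 × (65.3 − 52.1) / 52.1 = 21.25/52.1 = 0.408 µM.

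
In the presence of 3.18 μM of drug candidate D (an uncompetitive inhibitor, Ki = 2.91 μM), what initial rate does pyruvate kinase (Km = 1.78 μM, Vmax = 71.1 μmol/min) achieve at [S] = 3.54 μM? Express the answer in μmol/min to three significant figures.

With α = 1 + [I]/Ki = 1 + 3.18/2.91 = 2.093, the uncompetitive rate law is v = (Vmax/α)·[S] / (Km/α + [S]).
v = (71.1/2.093)×3.54 / (1.78/2.093 + 3.54) = 120.3/4.391 = 27.4 μmol/min.

27.4 μmol/min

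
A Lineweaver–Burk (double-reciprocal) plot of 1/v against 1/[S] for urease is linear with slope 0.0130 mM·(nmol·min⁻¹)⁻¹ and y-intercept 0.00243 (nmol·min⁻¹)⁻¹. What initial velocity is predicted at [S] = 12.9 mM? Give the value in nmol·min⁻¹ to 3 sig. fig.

The y-intercept is 1/Vmax, so Vmax = 1/0.00243 = 412 nmol·min⁻¹.
The slope is Km/Vmax, so Km = 0.0130 × 412 = 5.35 mM.
Then v = 412 × 12.9/(5.35 + 12.9) = 291 nmol·min⁻¹.

291 nmol·min⁻¹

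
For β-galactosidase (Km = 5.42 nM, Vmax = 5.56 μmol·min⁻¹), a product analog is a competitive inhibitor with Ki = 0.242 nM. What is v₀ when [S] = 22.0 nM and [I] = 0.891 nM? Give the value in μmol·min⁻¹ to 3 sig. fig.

α = 1 + [I]/Ki = 1 + 0.891/0.242 = 4.682.
For a competitive inhibitor, Vmax is unchanged and the apparent Km becomes α·Km: Km,app = 25.4 nM, Vmax,app = 5.56 μmol·min⁻¹.
v = Vmax,app·[S]/(Km,app + [S]) = 5.56 × 22.0/(25.4 + 22.0) = 2.58 μmol·min⁻¹.

2.58 μmol·min⁻¹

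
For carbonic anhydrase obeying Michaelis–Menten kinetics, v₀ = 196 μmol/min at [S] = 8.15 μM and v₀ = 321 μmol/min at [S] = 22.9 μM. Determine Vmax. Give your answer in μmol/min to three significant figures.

496 μmol/min

In reciprocal form, 1/v = (Km/Vmax)·(1/[S]) + 1/Vmax. The two points give (1/[S], 1/v) = (0.1227, 0.005102) and (0.04367, 0.003115).
Slope = (0.005102 − 0.003115)/(0.1227 − 0.04367) = 0.02514; intercept = 0.005102 − 0.02514×0.1227 = 0.002017.
Vmax = 1/intercept = 496 μmol/min; Km = slope × Vmax = 0.02514 × 496 = 12.5 μM.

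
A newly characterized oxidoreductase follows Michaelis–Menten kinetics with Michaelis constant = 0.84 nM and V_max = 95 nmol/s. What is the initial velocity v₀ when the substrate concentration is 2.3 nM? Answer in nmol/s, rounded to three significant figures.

69.6 nmol/s

v = Vmax·[S]/(Km + [S]) = 95 × 2.3 / (0.84 + 2.3)
  = 218.5 / 3.140 = 69.6 nmol/s.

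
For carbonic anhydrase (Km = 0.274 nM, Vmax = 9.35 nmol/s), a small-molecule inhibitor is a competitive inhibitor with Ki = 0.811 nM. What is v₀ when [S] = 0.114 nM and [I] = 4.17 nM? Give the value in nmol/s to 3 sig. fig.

0.593 nmol/s

α = 1 + [I]/Ki = 1 + 4.17/0.811 = 6.142.
For a competitive inhibitor, Vmax is unchanged and the apparent Km becomes α·Km: Km,app = 1.68 nM, Vmax,app = 9.35 nmol/s.
v = Vmax,app·[S]/(Km,app + [S]) = 9.35 × 0.114/(1.68 + 0.114) = 0.593 nmol/s.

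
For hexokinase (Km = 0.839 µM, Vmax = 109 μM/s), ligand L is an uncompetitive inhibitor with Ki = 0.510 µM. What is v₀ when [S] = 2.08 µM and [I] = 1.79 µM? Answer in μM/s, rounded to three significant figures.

22.2 μM/s

With α = 1 + [I]/Ki = 1 + 1.79/0.510 = 4.510, the uncompetitive rate law is v = (Vmax/α)·[S] / (Km/α + [S]).
v = (109/4.510)×2.08 / (0.839/4.510 + 2.08) = 50.27/2.266 = 22.2 μM/s.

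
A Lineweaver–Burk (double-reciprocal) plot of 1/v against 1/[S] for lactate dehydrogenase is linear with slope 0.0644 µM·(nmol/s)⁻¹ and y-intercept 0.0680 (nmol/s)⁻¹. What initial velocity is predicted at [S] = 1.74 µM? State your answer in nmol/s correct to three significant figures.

The y-intercept is 1/Vmax, so Vmax = 1/0.0680 = 14.7 nmol/s.
The slope is Km/Vmax, so Km = 0.0644 × 14.7 = 0.947 µM.
Then v = 14.7 × 1.74/(0.947 + 1.74) = 9.52 nmol/s.

9.52 nmol/s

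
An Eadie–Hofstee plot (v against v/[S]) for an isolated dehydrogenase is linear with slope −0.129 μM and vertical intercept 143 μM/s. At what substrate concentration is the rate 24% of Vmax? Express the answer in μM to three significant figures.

0.0407 μM

The Eadie–Hofstee slope gives Km = 0.129 μM (slope = −Km).
v/Vmax = [S]/(Km+[S]) = 0.24 ⇒ [S] = Km·0.24/(1−0.24) = 0.129 × 0.3158 = 0.0407 μM.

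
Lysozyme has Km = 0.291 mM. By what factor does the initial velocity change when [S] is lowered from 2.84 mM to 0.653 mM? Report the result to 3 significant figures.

0.763

Since Vmax cancels, v₂/v₁ = [S]₂(Km+[S]₁) / [S]₁(Km+[S]₂).
= 0.653×(0.291+2.84) / (2.84×(0.291+0.653)) = 2.045/2.681 = 0.763.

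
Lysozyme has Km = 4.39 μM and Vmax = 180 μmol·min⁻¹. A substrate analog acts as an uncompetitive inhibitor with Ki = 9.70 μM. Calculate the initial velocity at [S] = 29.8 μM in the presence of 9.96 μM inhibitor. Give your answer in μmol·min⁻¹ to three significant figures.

With α = 1 + [I]/Ki = 1 + 9.96/9.70 = 2.027, the uncompetitive rate law is v = (Vmax/α)·[S] / (Km/α + [S]).
v = (180/2.027)×29.8 / (4.39/2.027 + 29.8) = 2647/31.97 = 82.8 μmol·min⁻¹.

82.8 μmol·min⁻¹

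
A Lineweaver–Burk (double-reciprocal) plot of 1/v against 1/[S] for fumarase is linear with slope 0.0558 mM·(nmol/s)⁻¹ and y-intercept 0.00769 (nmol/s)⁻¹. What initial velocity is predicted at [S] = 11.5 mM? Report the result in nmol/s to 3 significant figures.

The y-intercept is 1/Vmax, so Vmax = 1/0.00769 = 130 nmol/s.
The slope is Km/Vmax, so Km = 0.0558 × 130 = 7.26 mM.
Then v = 130 × 11.5/(7.26 + 11.5) = 79.7 nmol/s.

79.7 nmol/s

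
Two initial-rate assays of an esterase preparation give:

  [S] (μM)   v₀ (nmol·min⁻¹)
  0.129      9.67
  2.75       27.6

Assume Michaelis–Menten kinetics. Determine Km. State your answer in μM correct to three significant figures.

0.276 μM

From v = Vmax[S]/(Km+[S]), each point gives Vmax = v(Km+[S])/[S].
Equating: 9.67(Km+0.129)/0.129 = 27.6(Km+2.75)/2.75.
74.96·Km + 9.67 = 10.04·Km + 27.6, so (74.96 − 10.04)·Km = 27.6 − 9.67.
Km = 17.93/64.92 = 0.276 μM; then Vmax = 9.67(0.276+0.129)/0.129 = 30.4 nmol·min⁻¹.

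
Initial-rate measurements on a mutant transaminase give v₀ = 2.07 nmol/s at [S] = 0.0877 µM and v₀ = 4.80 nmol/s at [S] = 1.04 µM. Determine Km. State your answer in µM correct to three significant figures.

0.144 µM

From v = Vmax[S]/(Km+[S]), each point gives Vmax = v(Km+[S])/[S].
Equating: 2.07(Km+0.0877)/0.0877 = 4.80(Km+1.04)/1.04.
23.60·Km + 2.07 = 4.615·Km + 4.80, so (23.60 − 4.615)·Km = 4.80 − 2.07.
Km = 2.730/18.99 = 0.144 µM; then Vmax = 2.07(0.144+0.0877)/0.0877 = 5.46 nmol/s.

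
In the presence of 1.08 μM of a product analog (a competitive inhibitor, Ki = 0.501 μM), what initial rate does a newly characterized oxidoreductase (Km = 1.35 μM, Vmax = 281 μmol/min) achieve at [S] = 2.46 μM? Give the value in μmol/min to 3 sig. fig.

103 μmol/min

α = 1 + [I]/Ki = 1 + 1.08/0.501 = 3.156.
For a competitive inhibitor, Vmax is unchanged and the apparent Km becomes α·Km: Km,app = 4.26 μM, Vmax,app = 281 μmol/min.
v = Vmax,app·[S]/(Km,app + [S]) = 281 × 2.46/(4.26 + 2.46) = 103 μmol/min.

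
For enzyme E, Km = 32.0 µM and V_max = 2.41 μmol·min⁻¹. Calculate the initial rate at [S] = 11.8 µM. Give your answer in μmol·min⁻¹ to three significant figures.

v = Vmax·[S]/(Km + [S]) = 2.41 × 11.8 / (32.0 + 11.8)
  = 28.44 / 43.80 = 0.649 μmol·min⁻¹.

0.649 μmol·min⁻¹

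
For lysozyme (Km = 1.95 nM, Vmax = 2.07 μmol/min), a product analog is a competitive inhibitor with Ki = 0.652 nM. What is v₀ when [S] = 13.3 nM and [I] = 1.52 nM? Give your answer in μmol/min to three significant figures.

α = 1 + [I]/Ki = 1 + 1.52/0.652 = 3.331.
For a competitive inhibitor, Vmax is unchanged and the apparent Km becomes α·Km: Km,app = 6.50 nM, Vmax,app = 2.07 μmol/min.
v = Vmax,app·[S]/(Km,app + [S]) = 2.07 × 13.3/(6.50 + 13.3) = 1.39 μmol/min.

1.39 μmol/min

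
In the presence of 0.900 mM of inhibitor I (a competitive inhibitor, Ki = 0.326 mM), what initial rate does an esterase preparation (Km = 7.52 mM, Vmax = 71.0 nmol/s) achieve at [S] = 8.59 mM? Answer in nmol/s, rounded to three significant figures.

16.5 nmol/s

α = 1 + [I]/Ki = 1 + 0.900/0.326 = 3.761.
For a competitive inhibitor, Vmax is unchanged and the apparent Km becomes α·Km: Km,app = 28.3 mM, Vmax,app = 71.0 nmol/s.
v = Vmax,app·[S]/(Km,app + [S]) = 71.0 × 8.59/(28.3 + 8.59) = 16.5 nmol/s.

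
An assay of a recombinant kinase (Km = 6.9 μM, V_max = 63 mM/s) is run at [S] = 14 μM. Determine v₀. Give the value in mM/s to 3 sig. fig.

[S]/(Km+[S]) = 14/20.90 = 0.6699, the fractional saturation.
v = 0.6699 × Vmax = 0.6699 × 63 = 42.2 mM/s.

42.2 mM/s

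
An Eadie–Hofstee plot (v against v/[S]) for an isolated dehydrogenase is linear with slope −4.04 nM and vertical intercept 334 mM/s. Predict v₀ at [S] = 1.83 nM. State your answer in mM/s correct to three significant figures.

In the Eadie–Hofstee form v = Vmax − Km·(v/[S]), the slope is −Km and the intercept is Vmax, so Km = 4.04 nM and Vmax = 334 mM/s.
v = 334 × 1.83/(4.04 + 1.83) = 104 mM/s.

104 mM/s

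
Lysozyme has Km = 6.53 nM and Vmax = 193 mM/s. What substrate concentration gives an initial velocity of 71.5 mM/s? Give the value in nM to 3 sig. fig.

The required fractional saturation is v/Vmax = 71.5/193 = 0.3705.
Then [S]/(Km+[S]) = 0.3705 ⇒ [S] = 6.53 × 0.3705/(1 − 0.3705) = 3.84 nM.

3.84 nM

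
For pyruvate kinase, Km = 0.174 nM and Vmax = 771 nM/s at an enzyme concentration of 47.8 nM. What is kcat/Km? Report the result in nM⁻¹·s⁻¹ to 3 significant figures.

92.7 nM⁻¹·s⁻¹

kcat = Vmax/[E]total = 771/47.8 = 16.1 s⁻¹.
kcat/Km = 16.1/0.174 = 92.7 nM⁻¹·s⁻¹.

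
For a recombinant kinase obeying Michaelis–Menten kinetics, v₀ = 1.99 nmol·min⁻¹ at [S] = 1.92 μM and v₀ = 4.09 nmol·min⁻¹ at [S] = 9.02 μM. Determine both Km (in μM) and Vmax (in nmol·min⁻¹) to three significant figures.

From v = Vmax[S]/(Km+[S]), each point gives Vmax = v(Km+[S])/[S].
Equating: 1.99(Km+1.92)/1.92 = 4.09(Km+9.02)/9.02.
1.036·Km + 1.99 = 0.4534·Km + 4.09, so (1.036 − 0.4534)·Km = 4.09 − 1.99.
Km = 2.100/0.5830 = 3.60 μM; then Vmax = 1.99(3.60+1.92)/1.92 = 5.72 nmol·min⁻¹.

Km = 3.60 μM; Vmax = 5.72 nmol·min⁻¹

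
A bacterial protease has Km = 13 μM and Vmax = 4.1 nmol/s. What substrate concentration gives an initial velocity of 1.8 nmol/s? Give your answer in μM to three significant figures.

The required fractional saturation is v/Vmax = 1.8/4.1 = 0.4390.
Then [S]/(Km+[S]) = 0.4390 ⇒ [S] = 13 × 0.4390/(1 − 0.4390) = 10.2 μM.

10.2 μM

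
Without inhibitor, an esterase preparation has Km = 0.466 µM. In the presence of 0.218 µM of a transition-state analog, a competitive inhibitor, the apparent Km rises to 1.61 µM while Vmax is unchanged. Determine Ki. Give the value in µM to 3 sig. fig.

Competitive: Km,app = α·Km with α = 1 + [I]/Ki.
α = Km,app/Km = 1.61/0.466 = 3.455.
Ki = [I]/(α − 1) = 0.218/2.455 = 0.0888 µM.

0.0888 µM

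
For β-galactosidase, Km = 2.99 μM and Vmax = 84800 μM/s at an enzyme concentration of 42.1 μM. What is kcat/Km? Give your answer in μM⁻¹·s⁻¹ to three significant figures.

674 μM⁻¹·s⁻¹

kcat = Vmax/[E]total = 84800/42.1 = 2010 s⁻¹.
kcat/Km = 2010/2.99 = 674 μM⁻¹·s⁻¹.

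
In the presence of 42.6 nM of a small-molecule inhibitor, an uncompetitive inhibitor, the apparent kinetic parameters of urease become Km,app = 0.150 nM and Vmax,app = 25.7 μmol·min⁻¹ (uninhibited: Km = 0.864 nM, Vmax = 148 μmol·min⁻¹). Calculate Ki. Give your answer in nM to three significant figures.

Uncompetitive: Vmax,app = Vmax/α (and Km,app = Km/α) with α = 1 + [I]/Ki.
α = Vmax/Vmax,app = 148/25.7 = 5.759.
Ki = [I]/(α − 1) = 42.6/4.759 = 8.95 nM.

8.95 nM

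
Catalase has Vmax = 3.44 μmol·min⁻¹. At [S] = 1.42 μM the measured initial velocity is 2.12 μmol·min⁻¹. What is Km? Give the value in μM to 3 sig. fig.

v/Vmax = 2.12/3.44 = 0.6163 = [S]/(Km+[S]).
So Km + [S] = [S]/0.6163 = 2.304 μM, giving Km = 2.304 − 1.42 = 0.884 μM.

0.884 μM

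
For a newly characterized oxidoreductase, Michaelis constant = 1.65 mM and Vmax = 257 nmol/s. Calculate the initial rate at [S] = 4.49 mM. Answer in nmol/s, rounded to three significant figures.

v = Vmax·[S]/(Km + [S]) = 257 × 4.49 / (1.65 + 4.49)
  = 1154 / 6.140 = 188 nmol/s.

188 nmol/s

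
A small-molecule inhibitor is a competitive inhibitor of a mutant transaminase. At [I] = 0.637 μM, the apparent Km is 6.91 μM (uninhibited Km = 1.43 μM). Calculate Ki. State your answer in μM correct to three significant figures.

Competitive: Km,app = α·Km with α = 1 + [I]/Ki.
α = Km,app/Km = 6.91/1.43 = 4.832.
Since α = 1 + [I]/Ki, [I]/Ki = 4.832 − 1 = 3.832 and Ki = 0.637/3.832 = 0.166 μM.

0.166 μM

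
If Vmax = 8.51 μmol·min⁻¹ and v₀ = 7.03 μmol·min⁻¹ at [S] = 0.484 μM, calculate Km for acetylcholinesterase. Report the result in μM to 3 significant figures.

0.102 μM

v/Vmax = 7.03/8.51 = 0.8261 = [S]/(Km+[S]).
So Km + [S] = [S]/0.8261 = 0.5859 μM, giving Km = 0.5859 − 0.484 = 0.102 μM.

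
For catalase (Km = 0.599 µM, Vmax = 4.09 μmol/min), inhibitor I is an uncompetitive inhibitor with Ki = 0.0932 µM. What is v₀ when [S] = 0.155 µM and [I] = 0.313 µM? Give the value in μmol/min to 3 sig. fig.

α = 1 + [I]/Ki = 1 + 0.313/0.0932 = 4.358.
For an uncompetitive inhibitor, both parameters are divided by α, giving Vmax/α and Km/α: Km,app = 0.137 µM, Vmax,app = 0.938 μmol/min.
v = Vmax,app·[S]/(Km,app + [S]) = 0.938 × 0.155/(0.137 + 0.155) = 0.497 μmol/min.

0.497 μmol/min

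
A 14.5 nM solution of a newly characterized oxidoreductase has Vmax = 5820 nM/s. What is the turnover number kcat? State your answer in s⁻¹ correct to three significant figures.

kcat = Vmax/[E]total = 5820 nM/s / 14.5 nM = 401 s⁻¹.

401 s⁻¹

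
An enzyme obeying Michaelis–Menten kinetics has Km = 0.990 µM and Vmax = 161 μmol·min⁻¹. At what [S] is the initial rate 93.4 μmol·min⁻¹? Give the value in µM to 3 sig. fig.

The required fractional saturation is v/Vmax = 93.4/161 = 0.5801.
Then [S]/(Km+[S]) = 0.5801 ⇒ [S] = 0.990 × 0.5801/(1 − 0.5801) = 1.37 µM.

1.37 µM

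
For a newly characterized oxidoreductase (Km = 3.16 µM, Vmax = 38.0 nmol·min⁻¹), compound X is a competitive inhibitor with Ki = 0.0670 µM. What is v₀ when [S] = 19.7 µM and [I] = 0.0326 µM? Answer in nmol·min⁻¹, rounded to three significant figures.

30.7 nmol·min⁻¹

With α = 1 + [I]/Ki = 1 + 0.0326/0.0670 = 1.487, the competitive rate law is v = Vmax[S] / (αKm + [S]).
v = 38.0×19.7 / (1.487×3.16 + 19.7) = 748.6/24.40 = 30.7 nmol·min⁻¹.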